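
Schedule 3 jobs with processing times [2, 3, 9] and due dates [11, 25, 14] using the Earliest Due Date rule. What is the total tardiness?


Sort by due date (EDD order): [(2, 11), (9, 14), (3, 25)]
Compute completion times and tardiness:
  Job 1: p=2, d=11, C=2, tardiness=max(0,2-11)=0
  Job 2: p=9, d=14, C=11, tardiness=max(0,11-14)=0
  Job 3: p=3, d=25, C=14, tardiness=max(0,14-25)=0
Total tardiness = 0

0


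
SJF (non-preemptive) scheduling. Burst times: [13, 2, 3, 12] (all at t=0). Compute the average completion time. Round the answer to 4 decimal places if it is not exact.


SJF order (ascending): [2, 3, 12, 13]
Completion times:
  Job 1: burst=2, C=2
  Job 2: burst=3, C=5
  Job 3: burst=12, C=17
  Job 4: burst=13, C=30
Average completion = 54/4 = 13.5

13.5


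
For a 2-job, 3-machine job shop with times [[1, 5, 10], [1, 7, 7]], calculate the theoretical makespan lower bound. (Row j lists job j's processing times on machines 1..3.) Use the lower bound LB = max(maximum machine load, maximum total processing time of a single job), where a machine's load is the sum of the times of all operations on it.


Machine loads:
  Machine 1: 1 + 1 = 2
  Machine 2: 5 + 7 = 12
  Machine 3: 10 + 7 = 17
Max machine load = 17
Job totals:
  Job 1: 16
  Job 2: 15
Max job total = 16
Lower bound = max(17, 16) = 17

17


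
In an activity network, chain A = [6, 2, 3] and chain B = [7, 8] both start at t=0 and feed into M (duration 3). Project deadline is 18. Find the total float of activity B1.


Forward pass: ES(B1) = sum of predecessors on chain B = 0
EF = ES + duration = 0 + 7 = 7
Backward pass: LF(M) = deadline = 18; LS(M) = 18 - 3 = 15
LF(B1) = LS(M) - sum(successors on chain B) = 15 - 8 = 7
LS = LF - duration = 7 - 7 = 0
Total float = LS - ES = 0 - 0 = 0

0


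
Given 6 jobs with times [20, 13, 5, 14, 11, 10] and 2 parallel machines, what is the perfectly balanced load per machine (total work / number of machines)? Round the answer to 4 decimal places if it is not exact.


Total processing time = 20 + 13 + 5 + 14 + 11 + 10 = 73
Number of machines = 2
Ideal balanced load = 73 / 2 = 36.5

36.5


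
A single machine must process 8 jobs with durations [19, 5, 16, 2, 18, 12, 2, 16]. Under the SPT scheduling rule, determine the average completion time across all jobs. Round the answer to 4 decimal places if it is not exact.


Sort jobs by processing time (SPT order): [2, 2, 5, 12, 16, 16, 18, 19]
Compute completion times sequentially:
  Job 1: processing = 2, completes at 2
  Job 2: processing = 2, completes at 4
  Job 3: processing = 5, completes at 9
  Job 4: processing = 12, completes at 21
  Job 5: processing = 16, completes at 37
  Job 6: processing = 16, completes at 53
  Job 7: processing = 18, completes at 71
  Job 8: processing = 19, completes at 90
Sum of completion times = 287
Average completion time = 287/8 = 35.875

35.875


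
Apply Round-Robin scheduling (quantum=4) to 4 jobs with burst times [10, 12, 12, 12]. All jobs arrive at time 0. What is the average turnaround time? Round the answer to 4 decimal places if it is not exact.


Time quantum = 4
Execution trace:
  J1 runs 4 units, time = 4
  J2 runs 4 units, time = 8
  J3 runs 4 units, time = 12
  J4 runs 4 units, time = 16
  J1 runs 4 units, time = 20
  J2 runs 4 units, time = 24
  J3 runs 4 units, time = 28
  J4 runs 4 units, time = 32
  J1 runs 2 units, time = 34
  J2 runs 4 units, time = 38
  J3 runs 4 units, time = 42
  J4 runs 4 units, time = 46
Finish times: [34, 38, 42, 46]
Average turnaround = 160/4 = 40.0

40.0


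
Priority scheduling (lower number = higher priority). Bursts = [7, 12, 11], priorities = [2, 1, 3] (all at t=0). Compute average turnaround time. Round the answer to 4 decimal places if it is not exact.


Sort by priority (ascending = highest first):
Order: [(1, 12), (2, 7), (3, 11)]
Completion times:
  Priority 1, burst=12, C=12
  Priority 2, burst=7, C=19
  Priority 3, burst=11, C=30
Average turnaround = 61/3 = 20.3333

20.3333


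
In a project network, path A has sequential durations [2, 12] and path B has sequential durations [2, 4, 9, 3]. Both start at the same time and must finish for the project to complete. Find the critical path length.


Path A total = 2 + 12 = 14
Path B total = 2 + 4 + 9 + 3 = 18
Critical path = longest path = max(14, 18) = 18

18


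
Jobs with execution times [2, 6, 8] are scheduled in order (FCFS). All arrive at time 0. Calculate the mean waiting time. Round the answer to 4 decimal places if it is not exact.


FCFS order (as given): [2, 6, 8]
Waiting times:
  Job 1: wait = 0
  Job 2: wait = 2
  Job 3: wait = 8
Sum of waiting times = 10
Average waiting time = 10/3 = 3.3333

3.3333


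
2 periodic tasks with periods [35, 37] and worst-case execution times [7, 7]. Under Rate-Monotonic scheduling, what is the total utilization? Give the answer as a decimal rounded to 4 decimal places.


Compute individual utilizations (exact fractions):
  Task 1: C/T = 7/35 = 1/5 (approx. 0.2)
  Task 2: C/T = 7/37 (approx. 0.1892)
Total utilization U = 1/5 + 7/37 = 72/185
Rounded to 4 decimal places: U = 0.3892
RM (Liu & Layland) bound for 2 tasks = 0.828427; compare with U = 72/185 (approx. 0.389189)
U <= bound, so schedulable by RM sufficient condition.

0.3892


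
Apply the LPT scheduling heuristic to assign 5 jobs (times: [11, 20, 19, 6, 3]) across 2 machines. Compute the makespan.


Sort jobs in decreasing order (LPT): [20, 19, 11, 6, 3]
Assign each job to the least loaded machine:
  Machine 1: jobs [20, 6, 3], load = 29
  Machine 2: jobs [19, 11], load = 30
Makespan = max load = 30

30


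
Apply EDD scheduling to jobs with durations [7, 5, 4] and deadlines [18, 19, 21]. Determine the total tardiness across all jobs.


Sort by due date (EDD order): [(7, 18), (5, 19), (4, 21)]
Compute completion times and tardiness:
  Job 1: p=7, d=18, C=7, tardiness=max(0,7-18)=0
  Job 2: p=5, d=19, C=12, tardiness=max(0,12-19)=0
  Job 3: p=4, d=21, C=16, tardiness=max(0,16-21)=0
Total tardiness = 0

0


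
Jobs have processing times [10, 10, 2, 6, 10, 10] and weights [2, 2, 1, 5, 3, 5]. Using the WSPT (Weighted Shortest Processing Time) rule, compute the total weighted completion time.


Compute p/w ratios and sort ascending (WSPT): [(6, 5), (2, 1), (10, 5), (10, 3), (10, 2), (10, 2)]
Compute weighted completion times:
  Job (p=6,w=5): C=6, w*C=5*6=30
  Job (p=2,w=1): C=8, w*C=1*8=8
  Job (p=10,w=5): C=18, w*C=5*18=90
  Job (p=10,w=3): C=28, w*C=3*28=84
  Job (p=10,w=2): C=38, w*C=2*38=76
  Job (p=10,w=2): C=48, w*C=2*48=96
Total weighted completion time = 384

384


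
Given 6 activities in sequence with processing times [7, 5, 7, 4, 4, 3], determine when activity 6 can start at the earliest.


Activity 6 starts after activities 1 through 5 complete.
Predecessor durations: [7, 5, 7, 4, 4]
ES = 7 + 5 + 7 + 4 + 4 = 27

27


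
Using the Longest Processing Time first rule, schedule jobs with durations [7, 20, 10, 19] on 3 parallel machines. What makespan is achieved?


Sort jobs in decreasing order (LPT): [20, 19, 10, 7]
Assign each job to the least loaded machine:
  Machine 1: jobs [20], load = 20
  Machine 2: jobs [19], load = 19
  Machine 3: jobs [10, 7], load = 17
Makespan = max load = 20

20


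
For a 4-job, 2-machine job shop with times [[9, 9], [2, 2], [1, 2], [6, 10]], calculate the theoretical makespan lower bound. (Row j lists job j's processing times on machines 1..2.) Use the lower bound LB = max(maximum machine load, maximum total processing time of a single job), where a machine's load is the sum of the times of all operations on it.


Machine loads:
  Machine 1: 9 + 2 + 1 + 6 = 18
  Machine 2: 9 + 2 + 2 + 10 = 23
Max machine load = 23
Job totals:
  Job 1: 18
  Job 2: 4
  Job 3: 3
  Job 4: 16
Max job total = 18
Lower bound = max(23, 18) = 23

23


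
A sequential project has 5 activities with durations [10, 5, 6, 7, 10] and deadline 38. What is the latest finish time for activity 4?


LF(activity 4) = deadline - sum of successor durations
Successors: activities 5 through 5 with durations [10]
Sum of successor durations = 10
LF = 38 - 10 = 28

28


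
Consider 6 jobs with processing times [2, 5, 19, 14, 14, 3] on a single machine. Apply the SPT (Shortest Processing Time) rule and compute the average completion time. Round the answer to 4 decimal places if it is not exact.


Sort jobs by processing time (SPT order): [2, 3, 5, 14, 14, 19]
Compute completion times sequentially:
  Job 1: processing = 2, completes at 2
  Job 2: processing = 3, completes at 5
  Job 3: processing = 5, completes at 10
  Job 4: processing = 14, completes at 24
  Job 5: processing = 14, completes at 38
  Job 6: processing = 19, completes at 57
Sum of completion times = 136
Average completion time = 136/6 = 22.6667

22.6667


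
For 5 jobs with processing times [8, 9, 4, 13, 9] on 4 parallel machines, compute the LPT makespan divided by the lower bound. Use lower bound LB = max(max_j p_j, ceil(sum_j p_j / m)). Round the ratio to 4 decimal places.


LPT order: [13, 9, 9, 8, 4]
Machine loads after assignment: [13, 9, 9, 12]
LPT makespan = 13
Lower bound = max(max_job, ceil(total/4)) = max(13, 11) = 13
Ratio = 13 / 13 = 1.0

1.0


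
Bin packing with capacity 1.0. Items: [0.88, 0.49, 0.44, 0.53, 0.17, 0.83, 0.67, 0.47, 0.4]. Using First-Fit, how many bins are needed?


Place items sequentially using First-Fit:
  Item 0.88 -> new Bin 1
  Item 0.49 -> new Bin 2
  Item 0.44 -> Bin 2 (now 0.93)
  Item 0.53 -> new Bin 3
  Item 0.17 -> Bin 3 (now 0.7)
  Item 0.83 -> new Bin 4
  Item 0.67 -> new Bin 5
  Item 0.47 -> new Bin 6
  Item 0.4 -> Bin 6 (now 0.87)
Total bins used = 6

6


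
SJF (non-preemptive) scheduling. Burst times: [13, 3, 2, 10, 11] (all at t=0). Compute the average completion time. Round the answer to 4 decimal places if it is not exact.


SJF order (ascending): [2, 3, 10, 11, 13]
Completion times:
  Job 1: burst=2, C=2
  Job 2: burst=3, C=5
  Job 3: burst=10, C=15
  Job 4: burst=11, C=26
  Job 5: burst=13, C=39
Average completion = 87/5 = 17.4

17.4


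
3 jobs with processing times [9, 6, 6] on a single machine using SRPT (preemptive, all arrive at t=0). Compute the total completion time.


Since all jobs arrive at t=0, SRPT equals SPT ordering.
SPT order: [6, 6, 9]
Completion times:
  Job 1: p=6, C=6
  Job 2: p=6, C=12
  Job 3: p=9, C=21
Total completion time = 6 + 12 + 21 = 39

39


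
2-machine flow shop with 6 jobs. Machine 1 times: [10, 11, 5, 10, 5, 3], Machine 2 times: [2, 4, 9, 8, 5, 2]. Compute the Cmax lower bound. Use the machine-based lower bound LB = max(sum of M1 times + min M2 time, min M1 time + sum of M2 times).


LB1 = sum(M1 times) + min(M2 times) = 44 + 2 = 46
LB2 = min(M1 times) + sum(M2 times) = 3 + 30 = 33
Lower bound = max(LB1, LB2) = max(46, 33) = 46

46


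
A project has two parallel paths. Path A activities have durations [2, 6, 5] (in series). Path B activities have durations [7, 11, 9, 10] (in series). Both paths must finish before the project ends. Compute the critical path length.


Path A total = 2 + 6 + 5 = 13
Path B total = 7 + 11 + 9 + 10 = 37
Critical path = longest path = max(13, 37) = 37

37


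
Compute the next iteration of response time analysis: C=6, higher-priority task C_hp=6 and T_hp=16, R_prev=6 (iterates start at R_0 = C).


R_next = C + ceil(R_prev / T_hp) * C_hp
ceil(6 / 16) = ceil(0.375) = 1
Interference = 1 * 6 = 6
R_next = 6 + 6 = 12

12


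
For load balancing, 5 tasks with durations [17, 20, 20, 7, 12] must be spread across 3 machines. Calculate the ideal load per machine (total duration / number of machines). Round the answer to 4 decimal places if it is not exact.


Total processing time = 17 + 20 + 20 + 7 + 12 = 76
Number of machines = 3
Ideal balanced load = 76 / 3 = 25.3333

25.3333


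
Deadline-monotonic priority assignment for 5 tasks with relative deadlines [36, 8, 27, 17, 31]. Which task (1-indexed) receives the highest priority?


Sort tasks by relative deadline (ascending):
  Task 2: deadline = 8
  Task 4: deadline = 17
  Task 3: deadline = 27
  Task 5: deadline = 31
  Task 1: deadline = 36
Priority order (highest first): [2, 4, 3, 5, 1]
Highest priority task = 2

2


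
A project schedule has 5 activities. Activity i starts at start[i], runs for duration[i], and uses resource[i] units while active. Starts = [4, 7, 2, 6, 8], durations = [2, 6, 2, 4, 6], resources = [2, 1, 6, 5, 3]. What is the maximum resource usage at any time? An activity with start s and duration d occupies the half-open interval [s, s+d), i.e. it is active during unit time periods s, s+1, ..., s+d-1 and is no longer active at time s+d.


Each activity i is active on [start_i, start_i + duration_i).
Compute total resource usage per time slot:
  t=0: active resources = [], total = 0
  t=1: active resources = [], total = 0
  t=2: active resources = [6], total = 6
  t=3: active resources = [6], total = 6
  t=4: active resources = [2], total = 2
  t=5: active resources = [2], total = 2
  t=6: active resources = [5], total = 5
  t=7: active resources = [1, 5], total = 6
  t=8: active resources = [1, 5, 3], total = 9
  t=9: active resources = [1, 5, 3], total = 9
  t=10: active resources = [1, 3], total = 4
  t=11: active resources = [1, 3], total = 4
  t=12: active resources = [1, 3], total = 4
  t=13: active resources = [3], total = 3
Peak resource demand = 9

9


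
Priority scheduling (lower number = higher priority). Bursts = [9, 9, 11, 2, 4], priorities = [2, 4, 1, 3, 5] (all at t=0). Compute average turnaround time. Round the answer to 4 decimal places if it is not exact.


Sort by priority (ascending = highest first):
Order: [(1, 11), (2, 9), (3, 2), (4, 9), (5, 4)]
Completion times:
  Priority 1, burst=11, C=11
  Priority 2, burst=9, C=20
  Priority 3, burst=2, C=22
  Priority 4, burst=9, C=31
  Priority 5, burst=4, C=35
Average turnaround = 119/5 = 23.8

23.8


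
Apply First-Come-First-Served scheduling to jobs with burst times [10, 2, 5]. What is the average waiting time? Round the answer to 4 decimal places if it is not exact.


FCFS order (as given): [10, 2, 5]
Waiting times:
  Job 1: wait = 0
  Job 2: wait = 10
  Job 3: wait = 12
Sum of waiting times = 22
Average waiting time = 22/3 = 7.3333

7.3333


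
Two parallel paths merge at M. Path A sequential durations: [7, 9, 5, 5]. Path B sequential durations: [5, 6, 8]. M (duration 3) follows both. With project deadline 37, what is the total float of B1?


Forward pass: ES(B1) = sum of predecessors on chain B = 0
EF = ES + duration = 0 + 5 = 5
Backward pass: LF(M) = deadline = 37; LS(M) = 37 - 3 = 34
LF(B1) = LS(M) - sum(successors on chain B) = 34 - 14 = 20
LS = LF - duration = 20 - 5 = 15
Total float = LS - ES = 15 - 0 = 15

15


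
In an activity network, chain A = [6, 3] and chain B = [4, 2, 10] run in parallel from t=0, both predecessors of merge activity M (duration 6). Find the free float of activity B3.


ES(B3) = sum of predecessors on chain B = 6
EF(B3) = ES + duration = 6 + 10 = 16
Successor of B3 is M. ES(M) = max(sum(A), sum(B)) = max(9, 16) = 16
Free float = ES(successor) - EF(current) = 16 - 16 = 0

0


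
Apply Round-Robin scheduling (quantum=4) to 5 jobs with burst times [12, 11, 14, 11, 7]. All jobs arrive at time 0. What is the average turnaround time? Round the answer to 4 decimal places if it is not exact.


Time quantum = 4
Execution trace:
  J1 runs 4 units, time = 4
  J2 runs 4 units, time = 8
  J3 runs 4 units, time = 12
  J4 runs 4 units, time = 16
  J5 runs 4 units, time = 20
  J1 runs 4 units, time = 24
  J2 runs 4 units, time = 28
  J3 runs 4 units, time = 32
  J4 runs 4 units, time = 36
  J5 runs 3 units, time = 39
  J1 runs 4 units, time = 43
  J2 runs 3 units, time = 46
  J3 runs 4 units, time = 50
  J4 runs 3 units, time = 53
  J3 runs 2 units, time = 55
Finish times: [43, 46, 55, 53, 39]
Average turnaround = 236/5 = 47.2

47.2


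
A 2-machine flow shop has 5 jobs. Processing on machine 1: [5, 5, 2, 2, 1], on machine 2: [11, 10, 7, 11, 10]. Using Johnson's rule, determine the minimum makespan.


Apply Johnson's rule:
  Group 1 (a <= b): [(5, 1, 10), (3, 2, 7), (4, 2, 11), (1, 5, 11), (2, 5, 10)]
  Group 2 (a > b): []
Optimal job order: [5, 3, 4, 1, 2]
Schedule:
  Job 5: M1 done at 1, M2 done at 11
  Job 3: M1 done at 3, M2 done at 18
  Job 4: M1 done at 5, M2 done at 29
  Job 1: M1 done at 10, M2 done at 40
  Job 2: M1 done at 15, M2 done at 50
Makespan = 50

50


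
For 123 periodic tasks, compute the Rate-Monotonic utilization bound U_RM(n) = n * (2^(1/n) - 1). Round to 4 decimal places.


Compute 2^(1/123) = 1.0056512513
Subtract 1: 1.0056512513 - 1 = 0.0056512513
Multiply by n: 123 * 0.0056512513 = 0.6951039099
Round to 4 dp: 0.6951

0.6951


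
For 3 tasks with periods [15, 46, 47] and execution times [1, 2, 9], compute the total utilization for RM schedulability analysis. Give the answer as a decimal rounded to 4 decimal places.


Compute individual utilizations (exact fractions):
  Task 1: C/T = 1/15 (approx. 0.0667)
  Task 2: C/T = 2/46 = 1/23 (approx. 0.0435)
  Task 3: C/T = 9/47 (approx. 0.1915)
Total utilization U = 1/15 + 1/23 + 9/47 = 4891/16215
Rounded to 4 decimal places: U = 0.3016
RM (Liu & Layland) bound for 3 tasks = 0.779763; compare with U = 4891/16215 (approx. 0.301634)
U <= bound, so schedulable by RM sufficient condition.

0.3016


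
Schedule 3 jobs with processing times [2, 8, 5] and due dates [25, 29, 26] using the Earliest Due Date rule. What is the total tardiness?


Sort by due date (EDD order): [(2, 25), (5, 26), (8, 29)]
Compute completion times and tardiness:
  Job 1: p=2, d=25, C=2, tardiness=max(0,2-25)=0
  Job 2: p=5, d=26, C=7, tardiness=max(0,7-26)=0
  Job 3: p=8, d=29, C=15, tardiness=max(0,15-29)=0
Total tardiness = 0

0


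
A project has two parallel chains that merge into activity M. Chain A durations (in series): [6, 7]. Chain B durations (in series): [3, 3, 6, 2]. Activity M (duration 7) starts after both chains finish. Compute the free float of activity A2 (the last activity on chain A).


ES(A2) = sum of predecessors on chain A = 6
EF(A2) = ES + duration = 6 + 7 = 13
Successor of A2 is M. ES(M) = max(sum(A), sum(B)) = max(13, 14) = 14
Free float = ES(successor) - EF(current) = 14 - 13 = 1

1


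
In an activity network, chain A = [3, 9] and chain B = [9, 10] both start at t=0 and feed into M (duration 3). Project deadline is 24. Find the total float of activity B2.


Forward pass: ES(B2) = sum of predecessors on chain B = 9
EF = ES + duration = 9 + 10 = 19
Backward pass: LF(M) = deadline = 24; LS(M) = 24 - 3 = 21
LF(B2) = LS(M) - sum(successors on chain B) = 21 - 0 = 21
LS = LF - duration = 21 - 10 = 11
Total float = LS - ES = 11 - 9 = 2

2


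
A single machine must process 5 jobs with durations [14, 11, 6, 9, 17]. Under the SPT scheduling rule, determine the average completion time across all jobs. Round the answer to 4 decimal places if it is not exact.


Sort jobs by processing time (SPT order): [6, 9, 11, 14, 17]
Compute completion times sequentially:
  Job 1: processing = 6, completes at 6
  Job 2: processing = 9, completes at 15
  Job 3: processing = 11, completes at 26
  Job 4: processing = 14, completes at 40
  Job 5: processing = 17, completes at 57
Sum of completion times = 144
Average completion time = 144/5 = 28.8

28.8


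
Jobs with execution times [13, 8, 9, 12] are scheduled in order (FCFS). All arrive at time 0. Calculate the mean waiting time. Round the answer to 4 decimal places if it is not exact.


FCFS order (as given): [13, 8, 9, 12]
Waiting times:
  Job 1: wait = 0
  Job 2: wait = 13
  Job 3: wait = 21
  Job 4: wait = 30
Sum of waiting times = 64
Average waiting time = 64/4 = 16.0

16.0


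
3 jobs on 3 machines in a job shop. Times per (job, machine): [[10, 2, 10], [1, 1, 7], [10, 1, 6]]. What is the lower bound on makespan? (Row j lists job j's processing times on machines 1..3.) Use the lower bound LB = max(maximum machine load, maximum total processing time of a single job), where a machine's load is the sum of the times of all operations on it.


Machine loads:
  Machine 1: 10 + 1 + 10 = 21
  Machine 2: 2 + 1 + 1 = 4
  Machine 3: 10 + 7 + 6 = 23
Max machine load = 23
Job totals:
  Job 1: 22
  Job 2: 9
  Job 3: 17
Max job total = 22
Lower bound = max(23, 22) = 23

23


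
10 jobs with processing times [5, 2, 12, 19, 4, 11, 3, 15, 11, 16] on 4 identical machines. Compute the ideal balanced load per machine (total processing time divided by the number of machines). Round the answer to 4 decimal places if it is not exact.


Total processing time = 5 + 2 + 12 + 19 + 4 + 11 + 3 + 15 + 11 + 16 = 98
Number of machines = 4
Ideal balanced load = 98 / 4 = 24.5

24.5


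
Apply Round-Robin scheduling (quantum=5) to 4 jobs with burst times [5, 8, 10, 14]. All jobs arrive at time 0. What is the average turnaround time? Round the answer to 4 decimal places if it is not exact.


Time quantum = 5
Execution trace:
  J1 runs 5 units, time = 5
  J2 runs 5 units, time = 10
  J3 runs 5 units, time = 15
  J4 runs 5 units, time = 20
  J2 runs 3 units, time = 23
  J3 runs 5 units, time = 28
  J4 runs 5 units, time = 33
  J4 runs 4 units, time = 37
Finish times: [5, 23, 28, 37]
Average turnaround = 93/4 = 23.25

23.25


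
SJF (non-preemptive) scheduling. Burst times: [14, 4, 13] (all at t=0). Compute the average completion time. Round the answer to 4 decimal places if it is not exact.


SJF order (ascending): [4, 13, 14]
Completion times:
  Job 1: burst=4, C=4
  Job 2: burst=13, C=17
  Job 3: burst=14, C=31
Average completion = 52/3 = 17.3333

17.3333


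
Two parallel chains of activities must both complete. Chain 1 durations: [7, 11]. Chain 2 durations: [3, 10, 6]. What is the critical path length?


Path A total = 7 + 11 = 18
Path B total = 3 + 10 + 6 = 19
Critical path = longest path = max(18, 19) = 19

19


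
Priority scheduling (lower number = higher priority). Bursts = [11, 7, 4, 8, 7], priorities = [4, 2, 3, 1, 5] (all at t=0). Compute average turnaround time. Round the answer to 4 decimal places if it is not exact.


Sort by priority (ascending = highest first):
Order: [(1, 8), (2, 7), (3, 4), (4, 11), (5, 7)]
Completion times:
  Priority 1, burst=8, C=8
  Priority 2, burst=7, C=15
  Priority 3, burst=4, C=19
  Priority 4, burst=11, C=30
  Priority 5, burst=7, C=37
Average turnaround = 109/5 = 21.8

21.8


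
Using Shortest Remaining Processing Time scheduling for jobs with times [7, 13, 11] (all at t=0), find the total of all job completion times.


Since all jobs arrive at t=0, SRPT equals SPT ordering.
SPT order: [7, 11, 13]
Completion times:
  Job 1: p=7, C=7
  Job 2: p=11, C=18
  Job 3: p=13, C=31
Total completion time = 7 + 18 + 31 = 56

56


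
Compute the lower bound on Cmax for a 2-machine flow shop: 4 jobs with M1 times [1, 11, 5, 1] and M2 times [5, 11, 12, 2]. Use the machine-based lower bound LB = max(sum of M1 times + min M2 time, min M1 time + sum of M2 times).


LB1 = sum(M1 times) + min(M2 times) = 18 + 2 = 20
LB2 = min(M1 times) + sum(M2 times) = 1 + 30 = 31
Lower bound = max(LB1, LB2) = max(20, 31) = 31

31


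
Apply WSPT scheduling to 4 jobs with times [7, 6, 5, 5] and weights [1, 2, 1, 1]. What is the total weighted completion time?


Compute p/w ratios and sort ascending (WSPT): [(6, 2), (5, 1), (5, 1), (7, 1)]
Compute weighted completion times:
  Job (p=6,w=2): C=6, w*C=2*6=12
  Job (p=5,w=1): C=11, w*C=1*11=11
  Job (p=5,w=1): C=16, w*C=1*16=16
  Job (p=7,w=1): C=23, w*C=1*23=23
Total weighted completion time = 62

62


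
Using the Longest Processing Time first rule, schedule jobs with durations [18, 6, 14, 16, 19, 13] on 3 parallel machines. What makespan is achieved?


Sort jobs in decreasing order (LPT): [19, 18, 16, 14, 13, 6]
Assign each job to the least loaded machine:
  Machine 1: jobs [19, 6], load = 25
  Machine 2: jobs [18, 13], load = 31
  Machine 3: jobs [16, 14], load = 30
Makespan = max load = 31

31


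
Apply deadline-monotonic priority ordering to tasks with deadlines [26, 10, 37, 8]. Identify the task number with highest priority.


Sort tasks by relative deadline (ascending):
  Task 4: deadline = 8
  Task 2: deadline = 10
  Task 1: deadline = 26
  Task 3: deadline = 37
Priority order (highest first): [4, 2, 1, 3]
Highest priority task = 4

4


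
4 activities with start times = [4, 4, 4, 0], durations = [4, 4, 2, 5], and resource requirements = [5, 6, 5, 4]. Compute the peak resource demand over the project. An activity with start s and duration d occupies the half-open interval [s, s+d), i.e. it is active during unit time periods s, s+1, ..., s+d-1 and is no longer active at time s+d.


Each activity i is active on [start_i, start_i + duration_i).
Compute total resource usage per time slot:
  t=0: active resources = [4], total = 4
  t=1: active resources = [4], total = 4
  t=2: active resources = [4], total = 4
  t=3: active resources = [4], total = 4
  t=4: active resources = [5, 6, 5, 4], total = 20
  t=5: active resources = [5, 6, 5], total = 16
  t=6: active resources = [5, 6], total = 11
  t=7: active resources = [5, 6], total = 11
Peak resource demand = 20

20


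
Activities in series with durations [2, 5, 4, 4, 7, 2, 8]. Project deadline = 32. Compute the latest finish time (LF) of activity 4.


LF(activity 4) = deadline - sum of successor durations
Successors: activities 5 through 7 with durations [7, 2, 8]
Sum of successor durations = 17
LF = 32 - 17 = 15

15


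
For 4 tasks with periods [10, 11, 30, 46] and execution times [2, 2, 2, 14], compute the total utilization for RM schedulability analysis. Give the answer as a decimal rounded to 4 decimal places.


Compute individual utilizations (exact fractions):
  Task 1: C/T = 2/10 = 1/5 (approx. 0.2)
  Task 2: C/T = 2/11 (approx. 0.1818)
  Task 3: C/T = 2/30 = 1/15 (approx. 0.0667)
  Task 4: C/T = 14/46 = 7/23 (approx. 0.3043)
Total utilization U = 1/5 + 2/11 + 1/15 + 7/23 = 2857/3795
Rounded to 4 decimal places: U = 0.7528
RM (Liu & Layland) bound for 4 tasks = 0.756828; compare with U = 2857/3795 (approx. 0.752833)
U <= bound, so schedulable by RM sufficient condition.

0.7528


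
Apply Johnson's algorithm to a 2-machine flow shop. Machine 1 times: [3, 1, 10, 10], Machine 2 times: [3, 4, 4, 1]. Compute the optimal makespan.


Apply Johnson's rule:
  Group 1 (a <= b): [(2, 1, 4), (1, 3, 3)]
  Group 2 (a > b): [(3, 10, 4), (4, 10, 1)]
Optimal job order: [2, 1, 3, 4]
Schedule:
  Job 2: M1 done at 1, M2 done at 5
  Job 1: M1 done at 4, M2 done at 8
  Job 3: M1 done at 14, M2 done at 18
  Job 4: M1 done at 24, M2 done at 25
Makespan = 25

25


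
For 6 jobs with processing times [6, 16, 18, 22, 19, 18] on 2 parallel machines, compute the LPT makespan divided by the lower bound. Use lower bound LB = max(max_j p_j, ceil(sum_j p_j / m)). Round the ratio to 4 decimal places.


LPT order: [22, 19, 18, 18, 16, 6]
Machine loads after assignment: [46, 53]
LPT makespan = 53
Lower bound = max(max_job, ceil(total/2)) = max(22, 50) = 50
Ratio = 53 / 50 = 1.06

1.06


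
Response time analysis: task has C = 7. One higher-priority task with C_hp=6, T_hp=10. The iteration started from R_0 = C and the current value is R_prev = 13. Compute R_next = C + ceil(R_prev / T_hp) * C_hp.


R_next = C + ceil(R_prev / T_hp) * C_hp
ceil(13 / 10) = ceil(1.3) = 2
Interference = 2 * 6 = 12
R_next = 7 + 12 = 19

19


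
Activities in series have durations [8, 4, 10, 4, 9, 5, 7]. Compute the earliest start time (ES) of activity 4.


Activity 4 starts after activities 1 through 3 complete.
Predecessor durations: [8, 4, 10]
ES = 8 + 4 + 10 = 22

22


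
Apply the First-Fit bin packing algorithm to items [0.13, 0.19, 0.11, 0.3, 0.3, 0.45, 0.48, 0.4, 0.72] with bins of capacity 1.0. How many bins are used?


Place items sequentially using First-Fit:
  Item 0.13 -> new Bin 1
  Item 0.19 -> Bin 1 (now 0.32)
  Item 0.11 -> Bin 1 (now 0.43)
  Item 0.3 -> Bin 1 (now 0.73)
  Item 0.3 -> new Bin 2
  Item 0.45 -> Bin 2 (now 0.75)
  Item 0.48 -> new Bin 3
  Item 0.4 -> Bin 3 (now 0.88)
  Item 0.72 -> new Bin 4
Total bins used = 4

4


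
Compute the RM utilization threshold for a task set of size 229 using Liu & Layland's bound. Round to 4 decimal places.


Compute 2^(1/229) = 1.0030314291
Subtract 1: 1.0030314291 - 1 = 0.0030314291
Multiply by n: 229 * 0.0030314291 = 0.6941972639
Round to 4 dp: 0.6942

0.6942


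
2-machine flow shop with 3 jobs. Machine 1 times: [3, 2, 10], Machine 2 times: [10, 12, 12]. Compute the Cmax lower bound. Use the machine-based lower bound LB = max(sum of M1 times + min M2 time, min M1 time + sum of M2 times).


LB1 = sum(M1 times) + min(M2 times) = 15 + 10 = 25
LB2 = min(M1 times) + sum(M2 times) = 2 + 34 = 36
Lower bound = max(LB1, LB2) = max(25, 36) = 36

36


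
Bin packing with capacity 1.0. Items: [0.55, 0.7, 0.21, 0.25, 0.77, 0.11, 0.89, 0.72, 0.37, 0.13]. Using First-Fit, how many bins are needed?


Place items sequentially using First-Fit:
  Item 0.55 -> new Bin 1
  Item 0.7 -> new Bin 2
  Item 0.21 -> Bin 1 (now 0.76)
  Item 0.25 -> Bin 2 (now 0.95)
  Item 0.77 -> new Bin 3
  Item 0.11 -> Bin 1 (now 0.87)
  Item 0.89 -> new Bin 4
  Item 0.72 -> new Bin 5
  Item 0.37 -> new Bin 6
  Item 0.13 -> Bin 1 (now 1.0)
Total bins used = 6

6


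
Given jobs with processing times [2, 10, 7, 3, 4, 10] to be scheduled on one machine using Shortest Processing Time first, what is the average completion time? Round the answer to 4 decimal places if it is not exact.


Sort jobs by processing time (SPT order): [2, 3, 4, 7, 10, 10]
Compute completion times sequentially:
  Job 1: processing = 2, completes at 2
  Job 2: processing = 3, completes at 5
  Job 3: processing = 4, completes at 9
  Job 4: processing = 7, completes at 16
  Job 5: processing = 10, completes at 26
  Job 6: processing = 10, completes at 36
Sum of completion times = 94
Average completion time = 94/6 = 15.6667

15.6667


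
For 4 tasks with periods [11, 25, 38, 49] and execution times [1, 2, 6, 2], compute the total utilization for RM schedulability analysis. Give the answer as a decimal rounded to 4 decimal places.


Compute individual utilizations (exact fractions):
  Task 1: C/T = 1/11 (approx. 0.0909)
  Task 2: C/T = 2/25 (approx. 0.08)
  Task 3: C/T = 6/38 = 3/19 (approx. 0.1579)
  Task 4: C/T = 2/49 (approx. 0.0408)
Total utilization U = 1/11 + 2/25 + 3/19 + 2/49 = 94632/256025
Rounded to 4 decimal places: U = 0.3696
RM (Liu & Layland) bound for 4 tasks = 0.756828; compare with U = 94632/256025 (approx. 0.369620)
U <= bound, so schedulable by RM sufficient condition.

0.3696


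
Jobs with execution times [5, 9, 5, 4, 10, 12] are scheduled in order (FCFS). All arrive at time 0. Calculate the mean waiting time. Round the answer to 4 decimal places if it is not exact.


FCFS order (as given): [5, 9, 5, 4, 10, 12]
Waiting times:
  Job 1: wait = 0
  Job 2: wait = 5
  Job 3: wait = 14
  Job 4: wait = 19
  Job 5: wait = 23
  Job 6: wait = 33
Sum of waiting times = 94
Average waiting time = 94/6 = 15.6667

15.6667


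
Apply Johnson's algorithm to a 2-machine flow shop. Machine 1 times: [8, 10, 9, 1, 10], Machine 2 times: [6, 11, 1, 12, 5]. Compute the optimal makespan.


Apply Johnson's rule:
  Group 1 (a <= b): [(4, 1, 12), (2, 10, 11)]
  Group 2 (a > b): [(1, 8, 6), (5, 10, 5), (3, 9, 1)]
Optimal job order: [4, 2, 1, 5, 3]
Schedule:
  Job 4: M1 done at 1, M2 done at 13
  Job 2: M1 done at 11, M2 done at 24
  Job 1: M1 done at 19, M2 done at 30
  Job 5: M1 done at 29, M2 done at 35
  Job 3: M1 done at 38, M2 done at 39
Makespan = 39

39


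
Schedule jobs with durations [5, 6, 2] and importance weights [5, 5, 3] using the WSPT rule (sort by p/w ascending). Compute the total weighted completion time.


Compute p/w ratios and sort ascending (WSPT): [(2, 3), (5, 5), (6, 5)]
Compute weighted completion times:
  Job (p=2,w=3): C=2, w*C=3*2=6
  Job (p=5,w=5): C=7, w*C=5*7=35
  Job (p=6,w=5): C=13, w*C=5*13=65
Total weighted completion time = 106

106


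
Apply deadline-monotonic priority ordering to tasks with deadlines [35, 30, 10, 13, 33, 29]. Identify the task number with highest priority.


Sort tasks by relative deadline (ascending):
  Task 3: deadline = 10
  Task 4: deadline = 13
  Task 6: deadline = 29
  Task 2: deadline = 30
  Task 5: deadline = 33
  Task 1: deadline = 35
Priority order (highest first): [3, 4, 6, 2, 5, 1]
Highest priority task = 3

3


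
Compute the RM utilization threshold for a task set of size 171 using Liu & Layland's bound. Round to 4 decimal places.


Compute 2^(1/171) = 1.0040617188
Subtract 1: 1.0040617188 - 1 = 0.0040617188
Multiply by n: 171 * 0.0040617188 = 0.6945539148
Round to 4 dp: 0.6946

0.6946


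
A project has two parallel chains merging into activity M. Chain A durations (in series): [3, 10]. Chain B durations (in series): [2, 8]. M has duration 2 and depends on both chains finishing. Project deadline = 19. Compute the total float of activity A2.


Forward pass: ES(A2) = sum of predecessors on chain A = 3
EF = ES + duration = 3 + 10 = 13
Backward pass: LF(M) = deadline = 19; LS(M) = 19 - 2 = 17
LF(A2) = LS(M) - sum(successors on chain A) = 17 - 0 = 17
LS = LF - duration = 17 - 10 = 7
Total float = LS - ES = 7 - 3 = 4

4


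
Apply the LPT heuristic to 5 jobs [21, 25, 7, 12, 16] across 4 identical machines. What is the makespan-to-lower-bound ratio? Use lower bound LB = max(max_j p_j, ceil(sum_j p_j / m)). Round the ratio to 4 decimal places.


LPT order: [25, 21, 16, 12, 7]
Machine loads after assignment: [25, 21, 16, 19]
LPT makespan = 25
Lower bound = max(max_job, ceil(total/4)) = max(25, 21) = 25
Ratio = 25 / 25 = 1.0

1.0


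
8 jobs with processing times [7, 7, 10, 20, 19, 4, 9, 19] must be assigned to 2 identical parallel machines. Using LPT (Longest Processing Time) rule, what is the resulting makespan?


Sort jobs in decreasing order (LPT): [20, 19, 19, 10, 9, 7, 7, 4]
Assign each job to the least loaded machine:
  Machine 1: jobs [20, 10, 9, 7], load = 46
  Machine 2: jobs [19, 19, 7, 4], load = 49
Makespan = max load = 49

49


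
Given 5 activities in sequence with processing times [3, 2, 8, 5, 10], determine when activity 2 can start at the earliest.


Activity 2 starts after activities 1 through 1 complete.
Predecessor durations: [3]
ES = 3 = 3

3


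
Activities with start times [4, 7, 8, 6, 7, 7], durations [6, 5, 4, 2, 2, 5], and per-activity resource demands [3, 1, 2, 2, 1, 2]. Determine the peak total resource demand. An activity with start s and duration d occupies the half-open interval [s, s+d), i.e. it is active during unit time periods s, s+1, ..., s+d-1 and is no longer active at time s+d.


Each activity i is active on [start_i, start_i + duration_i).
Compute total resource usage per time slot:
  t=0: active resources = [], total = 0
  t=1: active resources = [], total = 0
  t=2: active resources = [], total = 0
  t=3: active resources = [], total = 0
  t=4: active resources = [3], total = 3
  t=5: active resources = [3], total = 3
  t=6: active resources = [3, 2], total = 5
  t=7: active resources = [3, 1, 2, 1, 2], total = 9
  t=8: active resources = [3, 1, 2, 1, 2], total = 9
  t=9: active resources = [3, 1, 2, 2], total = 8
  t=10: active resources = [1, 2, 2], total = 5
  t=11: active resources = [1, 2, 2], total = 5
Peak resource demand = 9

9


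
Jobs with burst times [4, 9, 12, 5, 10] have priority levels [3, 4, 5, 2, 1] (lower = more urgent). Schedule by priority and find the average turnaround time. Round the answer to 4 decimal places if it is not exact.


Sort by priority (ascending = highest first):
Order: [(1, 10), (2, 5), (3, 4), (4, 9), (5, 12)]
Completion times:
  Priority 1, burst=10, C=10
  Priority 2, burst=5, C=15
  Priority 3, burst=4, C=19
  Priority 4, burst=9, C=28
  Priority 5, burst=12, C=40
Average turnaround = 112/5 = 22.4

22.4


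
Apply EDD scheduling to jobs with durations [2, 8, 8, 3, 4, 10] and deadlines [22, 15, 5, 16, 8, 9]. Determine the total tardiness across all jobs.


Sort by due date (EDD order): [(8, 5), (4, 8), (10, 9), (8, 15), (3, 16), (2, 22)]
Compute completion times and tardiness:
  Job 1: p=8, d=5, C=8, tardiness=max(0,8-5)=3
  Job 2: p=4, d=8, C=12, tardiness=max(0,12-8)=4
  Job 3: p=10, d=9, C=22, tardiness=max(0,22-9)=13
  Job 4: p=8, d=15, C=30, tardiness=max(0,30-15)=15
  Job 5: p=3, d=16, C=33, tardiness=max(0,33-16)=17
  Job 6: p=2, d=22, C=35, tardiness=max(0,35-22)=13
Total tardiness = 65

65


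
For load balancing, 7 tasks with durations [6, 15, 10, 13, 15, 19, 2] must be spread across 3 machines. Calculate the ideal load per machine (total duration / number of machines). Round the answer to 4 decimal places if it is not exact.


Total processing time = 6 + 15 + 10 + 13 + 15 + 19 + 2 = 80
Number of machines = 3
Ideal balanced load = 80 / 3 = 26.6667

26.6667


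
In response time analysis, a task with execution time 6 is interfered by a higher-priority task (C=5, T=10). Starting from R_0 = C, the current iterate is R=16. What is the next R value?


R_next = C + ceil(R_prev / T_hp) * C_hp
ceil(16 / 10) = ceil(1.6) = 2
Interference = 2 * 5 = 10
R_next = 6 + 10 = 16
R_next = R_prev, so the iteration has converged (response time = 16).

16


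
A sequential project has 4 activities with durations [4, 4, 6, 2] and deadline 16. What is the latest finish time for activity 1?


LF(activity 1) = deadline - sum of successor durations
Successors: activities 2 through 4 with durations [4, 6, 2]
Sum of successor durations = 12
LF = 16 - 12 = 4

4


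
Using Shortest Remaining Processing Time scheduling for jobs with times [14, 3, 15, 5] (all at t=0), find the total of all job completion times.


Since all jobs arrive at t=0, SRPT equals SPT ordering.
SPT order: [3, 5, 14, 15]
Completion times:
  Job 1: p=3, C=3
  Job 2: p=5, C=8
  Job 3: p=14, C=22
  Job 4: p=15, C=37
Total completion time = 3 + 8 + 22 + 37 = 70

70


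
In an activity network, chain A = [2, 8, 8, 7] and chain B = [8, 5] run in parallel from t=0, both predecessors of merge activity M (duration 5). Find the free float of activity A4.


ES(A4) = sum of predecessors on chain A = 18
EF(A4) = ES + duration = 18 + 7 = 25
Successor of A4 is M. ES(M) = max(sum(A), sum(B)) = max(25, 13) = 25
Free float = ES(successor) - EF(current) = 25 - 25 = 0

0


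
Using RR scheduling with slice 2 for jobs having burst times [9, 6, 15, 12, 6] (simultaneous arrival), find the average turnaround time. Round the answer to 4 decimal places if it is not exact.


Time quantum = 2
Execution trace:
  J1 runs 2 units, time = 2
  J2 runs 2 units, time = 4
  J3 runs 2 units, time = 6
  J4 runs 2 units, time = 8
  J5 runs 2 units, time = 10
  J1 runs 2 units, time = 12
  J2 runs 2 units, time = 14
  J3 runs 2 units, time = 16
  J4 runs 2 units, time = 18
  J5 runs 2 units, time = 20
  J1 runs 2 units, time = 22
  J2 runs 2 units, time = 24
  J3 runs 2 units, time = 26
  J4 runs 2 units, time = 28
  J5 runs 2 units, time = 30
  J1 runs 2 units, time = 32
  J3 runs 2 units, time = 34
  J4 runs 2 units, time = 36
  J1 runs 1 units, time = 37
  J3 runs 2 units, time = 39
  J4 runs 2 units, time = 41
  J3 runs 2 units, time = 43
  J4 runs 2 units, time = 45
  J3 runs 2 units, time = 47
  J3 runs 1 units, time = 48
Finish times: [37, 24, 48, 45, 30]
Average turnaround = 184/5 = 36.8

36.8


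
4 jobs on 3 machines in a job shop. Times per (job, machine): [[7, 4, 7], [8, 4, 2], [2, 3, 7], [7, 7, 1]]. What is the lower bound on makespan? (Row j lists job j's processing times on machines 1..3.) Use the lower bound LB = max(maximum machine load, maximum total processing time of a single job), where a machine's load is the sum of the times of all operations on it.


Machine loads:
  Machine 1: 7 + 8 + 2 + 7 = 24
  Machine 2: 4 + 4 + 3 + 7 = 18
  Machine 3: 7 + 2 + 7 + 1 = 17
Max machine load = 24
Job totals:
  Job 1: 18
  Job 2: 14
  Job 3: 12
  Job 4: 15
Max job total = 18
Lower bound = max(24, 18) = 24

24


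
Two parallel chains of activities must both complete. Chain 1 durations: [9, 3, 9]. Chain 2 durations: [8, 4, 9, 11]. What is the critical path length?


Path A total = 9 + 3 + 9 = 21
Path B total = 8 + 4 + 9 + 11 = 32
Critical path = longest path = max(21, 32) = 32

32
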